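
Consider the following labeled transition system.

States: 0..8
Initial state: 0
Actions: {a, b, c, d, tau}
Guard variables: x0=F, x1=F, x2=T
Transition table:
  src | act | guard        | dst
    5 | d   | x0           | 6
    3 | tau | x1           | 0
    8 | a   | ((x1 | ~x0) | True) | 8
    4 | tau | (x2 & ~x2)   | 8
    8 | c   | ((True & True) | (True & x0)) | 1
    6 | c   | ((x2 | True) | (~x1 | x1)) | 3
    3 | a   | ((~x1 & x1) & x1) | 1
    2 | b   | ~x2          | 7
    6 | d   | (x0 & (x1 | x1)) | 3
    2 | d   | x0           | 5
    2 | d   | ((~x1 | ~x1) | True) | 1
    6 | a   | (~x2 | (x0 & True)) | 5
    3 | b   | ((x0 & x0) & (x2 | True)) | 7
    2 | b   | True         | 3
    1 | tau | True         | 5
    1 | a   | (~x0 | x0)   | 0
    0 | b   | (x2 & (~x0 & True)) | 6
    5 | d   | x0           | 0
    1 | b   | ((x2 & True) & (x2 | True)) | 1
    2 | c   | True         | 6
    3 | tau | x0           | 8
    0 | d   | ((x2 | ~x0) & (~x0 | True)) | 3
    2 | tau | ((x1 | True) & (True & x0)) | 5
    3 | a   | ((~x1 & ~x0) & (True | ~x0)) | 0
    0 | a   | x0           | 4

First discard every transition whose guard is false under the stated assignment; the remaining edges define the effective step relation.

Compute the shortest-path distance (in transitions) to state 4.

Layered search for 4:
  Layer 0: {0}
  Layer 1: {3,6}
4 never appears.

Answer: UNREACHABLE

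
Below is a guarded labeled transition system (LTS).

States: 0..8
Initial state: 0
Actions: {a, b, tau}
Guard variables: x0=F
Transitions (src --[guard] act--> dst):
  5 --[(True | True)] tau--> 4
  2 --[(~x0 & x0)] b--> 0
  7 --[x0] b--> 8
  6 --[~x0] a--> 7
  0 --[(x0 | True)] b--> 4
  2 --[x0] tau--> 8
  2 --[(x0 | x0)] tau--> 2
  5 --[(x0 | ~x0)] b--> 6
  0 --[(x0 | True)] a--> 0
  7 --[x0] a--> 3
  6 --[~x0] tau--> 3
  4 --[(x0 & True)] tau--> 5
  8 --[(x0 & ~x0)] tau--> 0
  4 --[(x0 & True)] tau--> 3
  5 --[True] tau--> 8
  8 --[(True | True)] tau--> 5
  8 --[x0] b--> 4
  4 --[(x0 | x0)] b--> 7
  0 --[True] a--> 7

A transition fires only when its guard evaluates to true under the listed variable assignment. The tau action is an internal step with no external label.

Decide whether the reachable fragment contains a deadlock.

Answer: DEADLOCK at state 4

Working:
Reach set: {0,4,7}
  0: a→0  a→7  b→4  [3 exit(s)]
  4: ∅  [deadlock]
  7: ∅  [deadlock]
witness 4: b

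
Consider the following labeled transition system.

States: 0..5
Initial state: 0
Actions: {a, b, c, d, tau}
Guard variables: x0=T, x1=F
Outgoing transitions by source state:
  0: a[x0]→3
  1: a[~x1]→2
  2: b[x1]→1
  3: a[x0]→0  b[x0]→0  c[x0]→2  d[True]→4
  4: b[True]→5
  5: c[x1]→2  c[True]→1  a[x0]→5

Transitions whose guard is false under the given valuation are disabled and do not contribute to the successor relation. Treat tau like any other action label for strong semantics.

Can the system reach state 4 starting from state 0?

Answer: REACHABLE

Analysis:
Guard filter leaves 9 enabled edge(s).
depth 0: {0}
depth 1: {3}  now seen {0,3}
depth 2: {2,4}  now seen {0,2,3,4}
depth 3: {5}  now seen {0,2,3,4,5}
depth 4: {1}  now seen {0,1,2,3,4,5}
R = {0,1,2,3,4,5}
trace reaching 4: a·d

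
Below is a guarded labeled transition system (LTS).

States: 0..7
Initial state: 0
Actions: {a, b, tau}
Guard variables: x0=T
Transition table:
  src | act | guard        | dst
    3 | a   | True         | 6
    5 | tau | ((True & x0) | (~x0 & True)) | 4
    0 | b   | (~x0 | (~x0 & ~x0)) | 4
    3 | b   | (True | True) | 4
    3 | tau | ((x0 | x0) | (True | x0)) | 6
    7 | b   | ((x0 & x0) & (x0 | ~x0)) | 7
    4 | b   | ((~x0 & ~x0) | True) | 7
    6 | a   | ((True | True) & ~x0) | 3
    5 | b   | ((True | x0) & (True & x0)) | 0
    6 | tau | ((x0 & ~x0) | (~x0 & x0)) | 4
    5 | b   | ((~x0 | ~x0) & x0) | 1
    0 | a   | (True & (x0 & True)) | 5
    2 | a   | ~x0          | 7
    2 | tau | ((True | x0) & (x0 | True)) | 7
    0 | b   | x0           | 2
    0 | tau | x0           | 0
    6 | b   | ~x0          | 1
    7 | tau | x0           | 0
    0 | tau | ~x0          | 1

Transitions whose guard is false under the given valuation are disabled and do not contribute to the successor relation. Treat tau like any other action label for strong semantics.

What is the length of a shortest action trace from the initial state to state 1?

Answer: UNREACHABLE

Trace:
BFS to 1:
  depth 0: {0}
  depth 1: {2,5}
  depth 2: {4,7}
1 never appears.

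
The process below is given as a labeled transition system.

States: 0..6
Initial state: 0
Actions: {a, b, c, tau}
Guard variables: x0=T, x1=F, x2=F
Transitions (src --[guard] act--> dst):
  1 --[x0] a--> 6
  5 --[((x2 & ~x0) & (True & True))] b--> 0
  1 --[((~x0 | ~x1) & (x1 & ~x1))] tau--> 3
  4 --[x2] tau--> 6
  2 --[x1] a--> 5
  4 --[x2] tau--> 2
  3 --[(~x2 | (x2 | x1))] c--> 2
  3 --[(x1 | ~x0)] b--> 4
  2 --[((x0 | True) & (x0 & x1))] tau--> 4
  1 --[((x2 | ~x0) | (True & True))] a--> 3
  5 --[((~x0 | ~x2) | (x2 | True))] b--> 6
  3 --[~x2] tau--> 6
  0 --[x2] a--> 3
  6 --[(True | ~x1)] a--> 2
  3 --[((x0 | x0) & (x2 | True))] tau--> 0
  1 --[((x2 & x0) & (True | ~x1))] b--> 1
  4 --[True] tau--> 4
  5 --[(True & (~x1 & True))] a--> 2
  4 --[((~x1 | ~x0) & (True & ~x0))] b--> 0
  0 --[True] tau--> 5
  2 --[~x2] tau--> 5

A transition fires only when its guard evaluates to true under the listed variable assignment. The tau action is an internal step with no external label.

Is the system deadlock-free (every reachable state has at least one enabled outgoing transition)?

Reach set: {0,2,5,6}
  0: tau→5  [deg 1]
  2: tau→5  [deg 1]
  5: a→2  b→6  [deg 2]
  6: a→2  [deg 1]

Answer: DEADLOCK-FREE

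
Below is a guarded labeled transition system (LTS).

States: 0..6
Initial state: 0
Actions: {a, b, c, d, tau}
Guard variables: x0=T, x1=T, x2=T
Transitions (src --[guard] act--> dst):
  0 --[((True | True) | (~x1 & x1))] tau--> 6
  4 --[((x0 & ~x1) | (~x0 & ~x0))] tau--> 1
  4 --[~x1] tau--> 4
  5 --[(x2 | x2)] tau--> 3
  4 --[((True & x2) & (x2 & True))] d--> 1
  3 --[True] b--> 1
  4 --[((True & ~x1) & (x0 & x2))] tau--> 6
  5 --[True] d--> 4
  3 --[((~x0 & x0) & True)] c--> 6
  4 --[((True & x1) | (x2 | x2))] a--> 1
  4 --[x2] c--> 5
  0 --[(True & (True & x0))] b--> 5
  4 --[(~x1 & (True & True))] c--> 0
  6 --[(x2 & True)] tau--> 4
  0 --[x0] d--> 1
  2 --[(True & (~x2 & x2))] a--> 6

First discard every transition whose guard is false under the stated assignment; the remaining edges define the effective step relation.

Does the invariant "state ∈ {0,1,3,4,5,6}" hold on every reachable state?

Answer: INVARIANT HOLDS

Working:
Allowed set {0,1,3,4,5,6}
Reachable = {0,1,3,4,5,6}
  0: ok
  1: ok
  3: ok
  4: ok
  5: ok
  6: ok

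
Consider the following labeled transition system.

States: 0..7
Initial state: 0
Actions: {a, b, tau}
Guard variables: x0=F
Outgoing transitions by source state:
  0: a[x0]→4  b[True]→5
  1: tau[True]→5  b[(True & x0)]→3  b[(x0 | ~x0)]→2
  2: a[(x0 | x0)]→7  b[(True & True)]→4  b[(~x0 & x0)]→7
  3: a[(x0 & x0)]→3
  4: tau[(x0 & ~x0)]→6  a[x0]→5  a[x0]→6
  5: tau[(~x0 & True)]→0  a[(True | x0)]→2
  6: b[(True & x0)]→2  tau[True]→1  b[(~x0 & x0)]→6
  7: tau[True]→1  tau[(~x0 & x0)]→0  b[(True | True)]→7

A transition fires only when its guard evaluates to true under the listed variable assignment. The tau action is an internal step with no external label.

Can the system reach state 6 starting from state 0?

9 transition(s) survive guard evaluation.
Layer 0: {0}
Layer 1: {5}  total {0,5}
Layer 2: {2}  total {0,2,5}
Layer 3: {4}  total {0,2,4,5}
R = {0,2,4,5}

Answer: UNREACHABLE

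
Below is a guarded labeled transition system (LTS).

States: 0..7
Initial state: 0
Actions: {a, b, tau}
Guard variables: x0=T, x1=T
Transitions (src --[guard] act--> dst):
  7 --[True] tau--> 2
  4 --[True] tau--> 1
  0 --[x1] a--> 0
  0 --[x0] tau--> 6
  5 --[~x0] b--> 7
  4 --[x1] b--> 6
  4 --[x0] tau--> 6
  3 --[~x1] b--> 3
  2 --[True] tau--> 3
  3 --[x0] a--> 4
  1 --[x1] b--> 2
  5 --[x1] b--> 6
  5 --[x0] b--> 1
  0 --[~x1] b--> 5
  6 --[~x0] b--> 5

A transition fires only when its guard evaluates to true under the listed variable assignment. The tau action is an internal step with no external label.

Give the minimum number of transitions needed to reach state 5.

Answer: UNREACHABLE

Analysis:
Layered search for 5:
  depth 0: {0}
  depth 1: {6}
5 never appears.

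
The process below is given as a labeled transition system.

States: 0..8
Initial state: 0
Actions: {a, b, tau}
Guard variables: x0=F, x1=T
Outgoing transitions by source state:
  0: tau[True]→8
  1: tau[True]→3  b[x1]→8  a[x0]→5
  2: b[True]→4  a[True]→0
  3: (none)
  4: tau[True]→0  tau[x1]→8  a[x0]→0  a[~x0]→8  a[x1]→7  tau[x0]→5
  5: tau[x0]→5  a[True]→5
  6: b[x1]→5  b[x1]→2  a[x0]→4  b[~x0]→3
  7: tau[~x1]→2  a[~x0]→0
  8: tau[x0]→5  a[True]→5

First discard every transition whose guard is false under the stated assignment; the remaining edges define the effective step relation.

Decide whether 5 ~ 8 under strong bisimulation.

Refine partition for ~:
  P[0] = {{0,1,2,3,4,5,6,7,8}}
  P[1] = {{0},{1},{2},{3},{4},{5,7,8},{6}}
  P[2] = {{0},{1},{2},{3},{4},{5,8},{6},{7}}
stable after 3 split(s): 8 block(s)
class of 5: {5,8}; class of 8: {5,8}

Answer: BISIMILAR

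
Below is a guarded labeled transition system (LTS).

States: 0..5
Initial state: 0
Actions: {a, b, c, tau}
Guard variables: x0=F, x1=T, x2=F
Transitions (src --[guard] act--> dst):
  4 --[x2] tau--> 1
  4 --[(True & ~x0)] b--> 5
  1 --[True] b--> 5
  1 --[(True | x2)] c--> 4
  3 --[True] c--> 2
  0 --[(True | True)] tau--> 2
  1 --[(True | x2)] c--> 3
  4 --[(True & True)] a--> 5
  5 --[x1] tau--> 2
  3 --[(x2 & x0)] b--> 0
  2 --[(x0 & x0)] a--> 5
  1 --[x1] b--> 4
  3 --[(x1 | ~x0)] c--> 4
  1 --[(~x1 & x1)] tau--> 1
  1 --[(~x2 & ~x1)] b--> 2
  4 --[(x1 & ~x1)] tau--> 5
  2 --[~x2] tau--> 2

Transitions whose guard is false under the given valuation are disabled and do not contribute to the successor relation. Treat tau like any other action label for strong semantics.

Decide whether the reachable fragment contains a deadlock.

Reach set: {0,2}
  0: tau→2  [deg 1]
  2: tau→2  [deg 1]

Answer: DEADLOCK-FREE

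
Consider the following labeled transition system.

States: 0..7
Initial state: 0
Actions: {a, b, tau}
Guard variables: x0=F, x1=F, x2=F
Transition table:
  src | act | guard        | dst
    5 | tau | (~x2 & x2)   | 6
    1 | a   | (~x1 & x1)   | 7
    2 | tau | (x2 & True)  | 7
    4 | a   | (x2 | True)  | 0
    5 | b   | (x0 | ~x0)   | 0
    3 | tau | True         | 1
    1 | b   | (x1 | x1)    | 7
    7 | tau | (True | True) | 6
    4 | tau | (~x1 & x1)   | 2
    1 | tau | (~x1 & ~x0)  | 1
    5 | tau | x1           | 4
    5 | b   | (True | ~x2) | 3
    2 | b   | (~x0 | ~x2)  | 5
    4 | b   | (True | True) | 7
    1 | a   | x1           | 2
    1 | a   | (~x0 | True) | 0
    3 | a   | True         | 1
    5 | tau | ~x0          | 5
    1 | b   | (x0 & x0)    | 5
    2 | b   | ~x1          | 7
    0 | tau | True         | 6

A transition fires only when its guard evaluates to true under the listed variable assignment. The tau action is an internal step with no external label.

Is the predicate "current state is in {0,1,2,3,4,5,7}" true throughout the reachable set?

Allowed set {0,1,2,3,4,5,7}
Reachable = {0,6}
  0: ok
  6: ✗ unsafe
witness against invariant: tau → 6

Answer: INVARIANT VIOLATED at state 6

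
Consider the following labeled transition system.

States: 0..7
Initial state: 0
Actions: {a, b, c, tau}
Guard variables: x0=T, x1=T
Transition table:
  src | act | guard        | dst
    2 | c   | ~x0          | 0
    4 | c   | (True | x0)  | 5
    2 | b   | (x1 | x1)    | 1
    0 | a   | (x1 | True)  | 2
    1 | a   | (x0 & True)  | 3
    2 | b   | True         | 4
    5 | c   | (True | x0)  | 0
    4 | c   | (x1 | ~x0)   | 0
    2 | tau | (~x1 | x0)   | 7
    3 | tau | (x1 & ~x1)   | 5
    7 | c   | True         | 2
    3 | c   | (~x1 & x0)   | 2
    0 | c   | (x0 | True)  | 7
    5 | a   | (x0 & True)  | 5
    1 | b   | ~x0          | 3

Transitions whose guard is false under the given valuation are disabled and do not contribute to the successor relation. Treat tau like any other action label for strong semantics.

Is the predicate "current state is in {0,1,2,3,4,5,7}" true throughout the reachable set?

Answer: INVARIANT HOLDS

Working:
Allowed set {0,1,2,3,4,5,7}
Reachable = {0,1,2,3,4,5,7}
  0: ok
  1: ok
  2: ok
  3: ok
  4: ok
  5: ok
  7: ok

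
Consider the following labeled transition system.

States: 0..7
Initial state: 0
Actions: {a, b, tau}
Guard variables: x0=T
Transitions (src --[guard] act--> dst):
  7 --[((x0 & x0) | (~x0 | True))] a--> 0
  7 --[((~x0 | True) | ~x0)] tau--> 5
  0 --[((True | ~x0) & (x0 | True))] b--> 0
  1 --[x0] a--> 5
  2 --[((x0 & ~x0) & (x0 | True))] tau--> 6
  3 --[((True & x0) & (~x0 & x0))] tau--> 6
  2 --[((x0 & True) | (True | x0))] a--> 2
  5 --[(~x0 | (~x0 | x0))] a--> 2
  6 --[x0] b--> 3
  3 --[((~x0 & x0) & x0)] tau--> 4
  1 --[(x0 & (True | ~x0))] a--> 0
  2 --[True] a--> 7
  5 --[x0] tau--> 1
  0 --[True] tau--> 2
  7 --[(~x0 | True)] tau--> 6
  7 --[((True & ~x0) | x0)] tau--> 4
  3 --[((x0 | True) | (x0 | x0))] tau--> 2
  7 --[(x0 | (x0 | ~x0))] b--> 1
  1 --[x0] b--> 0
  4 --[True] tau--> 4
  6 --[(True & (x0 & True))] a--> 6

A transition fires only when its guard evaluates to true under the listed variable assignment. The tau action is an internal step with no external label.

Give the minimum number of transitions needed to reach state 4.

Answer: 3

Working:
BFS to 4:
  Layer 0: {0}
  Layer 1: {2}
  Layer 2: {7}
  Layer 3: {1,4,5,6}
depth(4)=3, e.g. tau·a·tau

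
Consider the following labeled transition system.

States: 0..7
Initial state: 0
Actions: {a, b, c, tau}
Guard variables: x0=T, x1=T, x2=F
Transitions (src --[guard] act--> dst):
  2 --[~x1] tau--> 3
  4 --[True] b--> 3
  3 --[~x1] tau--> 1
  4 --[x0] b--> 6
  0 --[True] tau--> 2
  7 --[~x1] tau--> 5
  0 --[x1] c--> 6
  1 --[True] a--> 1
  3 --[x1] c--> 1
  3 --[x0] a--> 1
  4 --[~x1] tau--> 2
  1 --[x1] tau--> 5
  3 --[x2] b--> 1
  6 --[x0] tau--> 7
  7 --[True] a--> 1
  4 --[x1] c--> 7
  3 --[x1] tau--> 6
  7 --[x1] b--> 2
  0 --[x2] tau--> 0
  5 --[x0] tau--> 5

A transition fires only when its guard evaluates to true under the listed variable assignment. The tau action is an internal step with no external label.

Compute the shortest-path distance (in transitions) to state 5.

Answer: 4

Working:
BFS to 5:
  L0 = {0}
  L1 = {2,6}
  L2 = {7}
  L3 = {1}
  L4 = {5}
depth(5)=4, e.g. c·tau·a·tau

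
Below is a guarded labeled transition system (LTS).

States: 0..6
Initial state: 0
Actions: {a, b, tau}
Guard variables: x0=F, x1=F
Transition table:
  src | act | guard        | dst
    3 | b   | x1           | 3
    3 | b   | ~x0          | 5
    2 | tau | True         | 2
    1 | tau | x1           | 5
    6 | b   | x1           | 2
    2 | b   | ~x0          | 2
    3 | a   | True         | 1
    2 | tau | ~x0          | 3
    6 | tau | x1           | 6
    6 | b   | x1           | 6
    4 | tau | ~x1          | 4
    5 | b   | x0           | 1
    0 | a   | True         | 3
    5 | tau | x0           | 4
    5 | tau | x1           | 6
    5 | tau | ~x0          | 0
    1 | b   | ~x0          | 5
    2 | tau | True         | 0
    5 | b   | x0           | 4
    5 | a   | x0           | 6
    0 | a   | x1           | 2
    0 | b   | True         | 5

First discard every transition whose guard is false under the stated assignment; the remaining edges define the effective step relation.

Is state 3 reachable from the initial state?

11 transition(s) survive guard evaluation.
L0 = {0}
L1 = {3,5}  cumulative {0,3,5}
L2 = {1}  cumulative {0,1,3,5}
R = {0,1,3,5}
witness 3: a

Answer: REACHABLE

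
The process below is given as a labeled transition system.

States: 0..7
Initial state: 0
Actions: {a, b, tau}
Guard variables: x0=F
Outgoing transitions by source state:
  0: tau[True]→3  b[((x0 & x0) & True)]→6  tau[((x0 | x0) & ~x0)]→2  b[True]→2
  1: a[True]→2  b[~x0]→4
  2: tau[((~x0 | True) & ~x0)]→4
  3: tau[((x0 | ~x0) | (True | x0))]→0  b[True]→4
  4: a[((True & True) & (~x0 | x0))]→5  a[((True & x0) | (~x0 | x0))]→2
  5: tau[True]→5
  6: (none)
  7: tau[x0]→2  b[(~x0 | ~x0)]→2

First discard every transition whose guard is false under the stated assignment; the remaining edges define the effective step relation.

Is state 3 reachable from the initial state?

Answer: REACHABLE

Working:
Guard filter leaves 11 enabled edge(s).
depth 0: {0}
depth 1: {2,3}  cumulative {0,2,3}
depth 2: {4}  cumulative {0,2,3,4}
depth 3: {5}  cumulative {0,2,3,4,5}
Reach set: {0,2,3,4,5}
trace reaching 3: tau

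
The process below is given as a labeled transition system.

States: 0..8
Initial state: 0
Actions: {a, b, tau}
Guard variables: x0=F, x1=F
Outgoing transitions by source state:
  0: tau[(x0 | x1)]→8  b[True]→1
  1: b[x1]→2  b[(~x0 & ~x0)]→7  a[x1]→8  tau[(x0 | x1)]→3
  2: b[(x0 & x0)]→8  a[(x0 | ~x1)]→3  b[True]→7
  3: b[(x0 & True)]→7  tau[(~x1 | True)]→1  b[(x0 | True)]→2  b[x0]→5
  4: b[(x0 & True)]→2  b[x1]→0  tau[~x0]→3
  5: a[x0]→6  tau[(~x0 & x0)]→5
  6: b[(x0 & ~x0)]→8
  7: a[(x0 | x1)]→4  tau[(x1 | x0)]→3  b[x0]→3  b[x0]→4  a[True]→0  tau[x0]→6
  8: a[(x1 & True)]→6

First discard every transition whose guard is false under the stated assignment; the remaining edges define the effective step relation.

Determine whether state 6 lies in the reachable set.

Answer: UNREACHABLE

Trace:
Guard filter leaves 8 enabled edge(s).
depth 0: {0}
depth 1: {1}  now seen {0,1}
depth 2: {7}  now seen {0,1,7}
Reach set: {0,1,7}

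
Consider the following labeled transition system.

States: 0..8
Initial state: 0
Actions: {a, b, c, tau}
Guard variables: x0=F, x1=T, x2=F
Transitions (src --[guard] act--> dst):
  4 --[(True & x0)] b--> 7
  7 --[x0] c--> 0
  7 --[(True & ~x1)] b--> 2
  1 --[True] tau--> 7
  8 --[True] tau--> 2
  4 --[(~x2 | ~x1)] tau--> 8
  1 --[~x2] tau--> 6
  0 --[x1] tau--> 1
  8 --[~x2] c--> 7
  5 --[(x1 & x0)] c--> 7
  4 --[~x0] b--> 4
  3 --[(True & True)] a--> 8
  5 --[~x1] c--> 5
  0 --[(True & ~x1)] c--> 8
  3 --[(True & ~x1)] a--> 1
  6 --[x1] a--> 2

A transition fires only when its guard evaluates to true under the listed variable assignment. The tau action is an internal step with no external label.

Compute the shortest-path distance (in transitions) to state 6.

BFS to 6:
  Layer 0: {0}
  Layer 1: {1}
  Layer 2: {6,7}
depth(6)=2, e.g. tau·tau

Answer: 2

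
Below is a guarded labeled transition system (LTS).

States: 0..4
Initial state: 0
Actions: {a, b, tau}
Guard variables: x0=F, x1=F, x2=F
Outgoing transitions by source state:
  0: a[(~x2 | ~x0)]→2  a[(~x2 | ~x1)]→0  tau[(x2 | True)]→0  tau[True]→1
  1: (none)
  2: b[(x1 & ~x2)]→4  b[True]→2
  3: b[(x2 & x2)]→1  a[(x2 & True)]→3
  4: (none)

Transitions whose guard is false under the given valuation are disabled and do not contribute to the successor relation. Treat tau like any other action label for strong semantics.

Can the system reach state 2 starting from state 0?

Answer: REACHABLE

Analysis:
After dropping false guards: 5 live edges.
Layer 0: {0}
Layer 1: {1,2}  total {0,1,2}
R = {0,1,2}
trace reaching 2: a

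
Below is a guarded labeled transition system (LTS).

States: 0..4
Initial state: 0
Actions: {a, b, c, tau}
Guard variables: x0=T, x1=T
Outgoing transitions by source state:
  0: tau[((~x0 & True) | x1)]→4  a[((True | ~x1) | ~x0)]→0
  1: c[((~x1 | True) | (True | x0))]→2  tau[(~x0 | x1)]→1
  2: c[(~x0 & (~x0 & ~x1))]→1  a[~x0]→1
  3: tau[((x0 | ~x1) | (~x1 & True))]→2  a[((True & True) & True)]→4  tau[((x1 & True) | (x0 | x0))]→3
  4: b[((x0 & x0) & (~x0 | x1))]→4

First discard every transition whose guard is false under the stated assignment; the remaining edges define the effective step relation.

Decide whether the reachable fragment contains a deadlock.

Answer: DEADLOCK-FREE

Analysis:
R = {0,4}
  0: a→0  tau→4  [deg 2]
  4: b→4  [deg 1]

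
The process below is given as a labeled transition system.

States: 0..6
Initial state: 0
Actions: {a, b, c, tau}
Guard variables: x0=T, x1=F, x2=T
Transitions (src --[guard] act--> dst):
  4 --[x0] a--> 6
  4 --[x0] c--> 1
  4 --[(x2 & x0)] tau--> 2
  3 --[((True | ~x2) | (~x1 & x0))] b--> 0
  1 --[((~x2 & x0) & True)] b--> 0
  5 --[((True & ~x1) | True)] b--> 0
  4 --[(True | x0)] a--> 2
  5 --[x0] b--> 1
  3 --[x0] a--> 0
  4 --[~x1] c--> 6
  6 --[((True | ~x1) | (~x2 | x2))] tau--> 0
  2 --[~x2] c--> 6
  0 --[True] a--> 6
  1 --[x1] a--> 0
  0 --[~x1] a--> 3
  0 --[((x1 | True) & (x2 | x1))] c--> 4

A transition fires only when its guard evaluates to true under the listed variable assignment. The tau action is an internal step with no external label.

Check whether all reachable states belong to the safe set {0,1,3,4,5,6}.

Safe = {0,1,3,4,5,6}
Reachable = {0,1,2,3,4,6}
  0: ✓
  1: ✓
  2: VIOLATES
  3: ✓
  4: ✓
  6: ✓
witness against invariant: c·a → 2

Answer: INVARIANT VIOLATED at state 2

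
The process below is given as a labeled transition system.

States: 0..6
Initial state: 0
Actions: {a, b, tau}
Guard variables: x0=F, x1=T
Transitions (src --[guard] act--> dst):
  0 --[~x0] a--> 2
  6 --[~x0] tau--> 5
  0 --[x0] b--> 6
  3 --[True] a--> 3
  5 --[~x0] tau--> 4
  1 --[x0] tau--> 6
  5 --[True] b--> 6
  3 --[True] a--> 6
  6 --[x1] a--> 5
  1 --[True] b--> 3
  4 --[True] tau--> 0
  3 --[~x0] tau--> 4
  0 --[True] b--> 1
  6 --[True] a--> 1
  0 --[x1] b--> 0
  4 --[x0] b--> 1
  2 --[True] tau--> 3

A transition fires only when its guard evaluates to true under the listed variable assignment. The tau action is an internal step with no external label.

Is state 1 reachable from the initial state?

Guard filter leaves 14 enabled edge(s).
Layer 0: {0}
Layer 1: {1,2}  total {0,1,2}
Layer 2: {3}  total {0,1,2,3}
Layer 3: {4,6}  total {0,1,2,3,4,6}
Layer 4: {5}  total {0,1,2,3,4,5,6}
Reachable = {0,1,2,3,4,5,6}
Path to 1: b

Answer: REACHABLE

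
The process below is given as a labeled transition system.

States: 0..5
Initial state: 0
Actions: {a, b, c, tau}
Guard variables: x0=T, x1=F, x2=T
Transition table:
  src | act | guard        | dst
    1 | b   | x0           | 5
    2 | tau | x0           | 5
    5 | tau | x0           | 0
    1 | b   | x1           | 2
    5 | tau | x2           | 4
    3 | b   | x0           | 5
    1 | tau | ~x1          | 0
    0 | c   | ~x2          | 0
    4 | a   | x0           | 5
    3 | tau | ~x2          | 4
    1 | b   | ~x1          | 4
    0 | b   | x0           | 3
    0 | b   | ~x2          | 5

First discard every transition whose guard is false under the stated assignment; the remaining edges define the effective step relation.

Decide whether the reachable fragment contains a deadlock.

Reach set: {0,3,4,5}
  0: b→3  [deg 1]
  3: b→5  [deg 1]
  4: a→5  [deg 1]
  5: tau→0  tau→4  [deg 2]

Answer: DEADLOCK-FREE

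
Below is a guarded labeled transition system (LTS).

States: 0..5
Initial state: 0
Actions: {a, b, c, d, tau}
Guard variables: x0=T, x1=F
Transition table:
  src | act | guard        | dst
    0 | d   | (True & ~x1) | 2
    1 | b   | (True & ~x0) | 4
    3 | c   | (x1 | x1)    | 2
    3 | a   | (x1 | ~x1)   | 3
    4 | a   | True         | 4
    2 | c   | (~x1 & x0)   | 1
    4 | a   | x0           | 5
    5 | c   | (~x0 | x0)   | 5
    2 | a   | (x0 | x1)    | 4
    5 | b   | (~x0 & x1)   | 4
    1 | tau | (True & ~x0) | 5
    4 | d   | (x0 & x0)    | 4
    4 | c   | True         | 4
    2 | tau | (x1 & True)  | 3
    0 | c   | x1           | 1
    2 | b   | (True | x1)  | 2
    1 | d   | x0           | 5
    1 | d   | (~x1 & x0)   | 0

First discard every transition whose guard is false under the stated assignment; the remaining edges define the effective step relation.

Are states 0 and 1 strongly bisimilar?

Answer: NOT BISIMILAR

Trace:
Compute ~ classes (split until stable):
  π0 = {{0,1,2,3,4,5}}
  π1 = {{0,1},{2},{3},{4},{5}}
  π2 = {{0},{1},{2},{3},{4},{5}}
6 equivalence class(es) (converged in 3)
class of 0: {0}; class of 1: {1}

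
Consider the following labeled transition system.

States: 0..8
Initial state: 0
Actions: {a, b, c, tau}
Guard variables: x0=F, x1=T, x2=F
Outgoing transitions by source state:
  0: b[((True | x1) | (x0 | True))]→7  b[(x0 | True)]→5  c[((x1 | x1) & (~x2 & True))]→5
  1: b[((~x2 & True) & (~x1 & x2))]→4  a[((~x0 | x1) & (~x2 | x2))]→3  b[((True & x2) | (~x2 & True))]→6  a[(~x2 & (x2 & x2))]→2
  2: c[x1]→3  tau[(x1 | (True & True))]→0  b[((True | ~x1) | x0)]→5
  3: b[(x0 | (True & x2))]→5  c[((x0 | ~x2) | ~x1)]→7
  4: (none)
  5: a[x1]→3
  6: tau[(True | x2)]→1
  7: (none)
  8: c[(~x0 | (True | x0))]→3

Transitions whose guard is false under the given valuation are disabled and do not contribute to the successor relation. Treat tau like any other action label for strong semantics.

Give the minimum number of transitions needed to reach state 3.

BFS to 3:
  L0 = {0}
  L1 = {5,7}
  L2 = {3}
first hit 3 at d=2 via b·a

Answer: 2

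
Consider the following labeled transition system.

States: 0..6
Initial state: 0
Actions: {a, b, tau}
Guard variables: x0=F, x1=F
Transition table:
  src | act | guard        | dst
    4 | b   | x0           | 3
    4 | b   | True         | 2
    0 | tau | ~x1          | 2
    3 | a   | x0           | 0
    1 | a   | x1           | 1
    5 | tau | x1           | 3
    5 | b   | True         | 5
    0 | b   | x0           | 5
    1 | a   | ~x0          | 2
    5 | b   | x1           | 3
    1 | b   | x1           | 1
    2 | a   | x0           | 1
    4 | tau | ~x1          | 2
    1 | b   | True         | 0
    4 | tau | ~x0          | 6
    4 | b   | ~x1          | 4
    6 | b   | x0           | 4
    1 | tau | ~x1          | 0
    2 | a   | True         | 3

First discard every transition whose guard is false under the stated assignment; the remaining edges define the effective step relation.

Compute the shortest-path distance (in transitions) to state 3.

Answer: 2

Working:
Layered search for 3:
  depth 0: {0}
  depth 1: {2}
  depth 2: {3}
first hit 3 at d=2 via tau·a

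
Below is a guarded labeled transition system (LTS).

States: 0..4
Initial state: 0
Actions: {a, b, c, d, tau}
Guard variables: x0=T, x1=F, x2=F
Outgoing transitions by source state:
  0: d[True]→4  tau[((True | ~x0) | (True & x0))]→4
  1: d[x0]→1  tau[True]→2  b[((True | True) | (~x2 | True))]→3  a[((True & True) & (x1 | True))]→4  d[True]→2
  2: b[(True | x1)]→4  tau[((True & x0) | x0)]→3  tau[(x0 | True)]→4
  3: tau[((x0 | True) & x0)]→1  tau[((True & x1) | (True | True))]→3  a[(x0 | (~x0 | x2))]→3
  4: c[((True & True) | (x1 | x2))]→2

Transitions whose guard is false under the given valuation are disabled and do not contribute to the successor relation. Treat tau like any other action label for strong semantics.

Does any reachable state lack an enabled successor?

R = {0,1,2,3,4}
  0: d→4  tau→4  [2 out]
  1: a→4  b→3  d→1  d→2  tau→2  [5 out]
  2: b→4  tau→3  tau→4  [3 out]
  3: a→3  tau→1  tau→3  [3 out]
  4: c→2  [1 out]

Answer: DEADLOCK-FREE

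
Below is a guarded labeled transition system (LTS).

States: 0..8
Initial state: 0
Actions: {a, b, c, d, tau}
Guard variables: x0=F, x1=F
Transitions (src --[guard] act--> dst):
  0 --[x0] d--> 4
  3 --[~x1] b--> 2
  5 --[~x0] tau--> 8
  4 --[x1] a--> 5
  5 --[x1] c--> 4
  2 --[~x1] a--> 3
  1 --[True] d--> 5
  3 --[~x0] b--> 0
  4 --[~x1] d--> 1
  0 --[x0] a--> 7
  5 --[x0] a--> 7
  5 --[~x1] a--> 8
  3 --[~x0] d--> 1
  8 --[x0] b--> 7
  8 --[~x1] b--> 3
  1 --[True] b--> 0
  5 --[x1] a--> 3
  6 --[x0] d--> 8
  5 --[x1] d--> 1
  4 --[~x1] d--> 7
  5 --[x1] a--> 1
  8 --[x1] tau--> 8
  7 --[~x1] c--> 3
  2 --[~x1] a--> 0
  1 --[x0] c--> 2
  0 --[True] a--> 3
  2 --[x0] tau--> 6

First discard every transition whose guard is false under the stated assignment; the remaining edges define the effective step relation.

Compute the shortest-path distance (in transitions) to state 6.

BFS to 6:
  L0 = {0}
  L1 = {3}
  L2 = {1,2}
  L3 = {5}
  L4 = {8}
6 never appears.

Answer: UNREACHABLE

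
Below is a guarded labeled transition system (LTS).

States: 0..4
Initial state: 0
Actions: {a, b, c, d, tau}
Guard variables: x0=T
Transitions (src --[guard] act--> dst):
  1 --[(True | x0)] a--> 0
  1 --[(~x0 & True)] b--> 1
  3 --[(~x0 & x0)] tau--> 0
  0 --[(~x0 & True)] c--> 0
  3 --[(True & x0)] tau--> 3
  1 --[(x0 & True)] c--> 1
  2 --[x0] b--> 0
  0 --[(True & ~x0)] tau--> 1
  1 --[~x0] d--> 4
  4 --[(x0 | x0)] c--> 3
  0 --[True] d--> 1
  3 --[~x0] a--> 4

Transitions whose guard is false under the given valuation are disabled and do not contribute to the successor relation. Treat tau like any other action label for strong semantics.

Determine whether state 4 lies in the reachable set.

6 transition(s) survive guard evaluation.
Layer 0: {0}
Layer 1: {1}  now seen {0,1}
Reachable = {0,1}

Answer: UNREACHABLE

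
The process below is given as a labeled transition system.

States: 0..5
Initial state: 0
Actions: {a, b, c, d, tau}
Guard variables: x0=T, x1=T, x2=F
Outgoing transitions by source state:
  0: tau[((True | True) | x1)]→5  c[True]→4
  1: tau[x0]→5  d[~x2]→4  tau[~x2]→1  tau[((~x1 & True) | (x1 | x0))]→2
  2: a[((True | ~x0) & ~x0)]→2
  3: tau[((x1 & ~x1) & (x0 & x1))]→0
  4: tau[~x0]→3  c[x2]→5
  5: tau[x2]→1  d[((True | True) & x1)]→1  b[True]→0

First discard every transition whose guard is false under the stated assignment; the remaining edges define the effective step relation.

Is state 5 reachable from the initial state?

Answer: REACHABLE

Analysis:
After dropping false guards: 8 live edges.
depth 0: {0}
depth 1: {4,5}  cumulative {0,4,5}
depth 2: {1}  cumulative {0,1,4,5}
depth 3: {2}  cumulative {0,1,2,4,5}
Reach set: {0,1,2,4,5}
trace reaching 5: tau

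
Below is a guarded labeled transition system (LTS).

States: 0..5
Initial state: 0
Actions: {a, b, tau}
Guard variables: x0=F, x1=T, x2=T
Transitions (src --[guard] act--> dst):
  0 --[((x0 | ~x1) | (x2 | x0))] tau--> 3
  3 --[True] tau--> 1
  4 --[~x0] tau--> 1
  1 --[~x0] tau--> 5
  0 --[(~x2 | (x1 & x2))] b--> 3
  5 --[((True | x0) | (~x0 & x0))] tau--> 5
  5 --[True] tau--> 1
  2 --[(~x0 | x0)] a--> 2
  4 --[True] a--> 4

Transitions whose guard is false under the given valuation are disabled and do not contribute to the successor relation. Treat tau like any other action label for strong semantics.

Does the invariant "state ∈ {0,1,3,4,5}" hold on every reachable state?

Answer: INVARIANT HOLDS

Analysis:
Inv-set: {0,1,3,4,5}
R = {0,1,3,5}
  0: ok
  1: ok
  3: ok
  5: ok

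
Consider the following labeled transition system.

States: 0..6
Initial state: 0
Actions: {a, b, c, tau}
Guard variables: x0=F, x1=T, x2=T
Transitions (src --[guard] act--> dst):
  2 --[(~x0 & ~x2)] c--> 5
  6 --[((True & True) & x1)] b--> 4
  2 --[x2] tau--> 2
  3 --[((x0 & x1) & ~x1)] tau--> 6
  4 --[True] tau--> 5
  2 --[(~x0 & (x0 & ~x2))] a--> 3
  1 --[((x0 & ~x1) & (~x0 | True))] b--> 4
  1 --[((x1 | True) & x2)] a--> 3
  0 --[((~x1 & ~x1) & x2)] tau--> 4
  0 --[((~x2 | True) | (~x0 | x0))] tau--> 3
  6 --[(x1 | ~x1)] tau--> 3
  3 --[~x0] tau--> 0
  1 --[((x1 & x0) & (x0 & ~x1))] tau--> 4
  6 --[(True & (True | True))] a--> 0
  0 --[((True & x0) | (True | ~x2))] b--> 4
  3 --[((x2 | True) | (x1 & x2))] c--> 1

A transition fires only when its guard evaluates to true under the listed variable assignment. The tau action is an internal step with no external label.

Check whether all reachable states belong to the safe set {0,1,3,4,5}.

Allowed set {0,1,3,4,5}
R = {0,1,3,4,5}
  0: ✓
  1: ✓
  3: ✓
  4: ✓
  5: ✓

Answer: INVARIANT HOLDS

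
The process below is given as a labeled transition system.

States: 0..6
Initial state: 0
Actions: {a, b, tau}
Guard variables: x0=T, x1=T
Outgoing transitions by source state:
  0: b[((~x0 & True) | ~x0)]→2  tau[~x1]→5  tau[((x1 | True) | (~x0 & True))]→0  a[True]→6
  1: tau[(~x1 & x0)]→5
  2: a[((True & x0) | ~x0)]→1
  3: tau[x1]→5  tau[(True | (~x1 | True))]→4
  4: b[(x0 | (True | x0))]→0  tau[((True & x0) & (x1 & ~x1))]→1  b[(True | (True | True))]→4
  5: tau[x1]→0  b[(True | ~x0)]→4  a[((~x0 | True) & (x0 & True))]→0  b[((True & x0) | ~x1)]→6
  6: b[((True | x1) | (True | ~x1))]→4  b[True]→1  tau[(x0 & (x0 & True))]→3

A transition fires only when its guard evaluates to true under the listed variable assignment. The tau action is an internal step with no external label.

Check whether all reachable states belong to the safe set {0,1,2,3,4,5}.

Safe = {0,1,2,3,4,5}
Reach set: {0,1,3,4,5,6}
  0: safe
  1: safe
  3: safe
  4: safe
  5: safe
  6: ✗ unsafe
witness against invariant: a → 6

Answer: INVARIANT VIOLATED at state 6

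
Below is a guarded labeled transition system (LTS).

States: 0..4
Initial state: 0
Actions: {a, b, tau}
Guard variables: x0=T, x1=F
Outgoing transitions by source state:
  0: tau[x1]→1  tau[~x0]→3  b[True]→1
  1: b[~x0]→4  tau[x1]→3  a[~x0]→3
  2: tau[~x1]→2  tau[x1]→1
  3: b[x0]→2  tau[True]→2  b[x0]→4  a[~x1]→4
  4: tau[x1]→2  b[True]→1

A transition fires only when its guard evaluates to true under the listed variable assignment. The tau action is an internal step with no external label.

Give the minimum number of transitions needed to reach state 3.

BFS to 3:
  depth 0: {0}
  depth 1: {1}
3 never appears.

Answer: UNREACHABLE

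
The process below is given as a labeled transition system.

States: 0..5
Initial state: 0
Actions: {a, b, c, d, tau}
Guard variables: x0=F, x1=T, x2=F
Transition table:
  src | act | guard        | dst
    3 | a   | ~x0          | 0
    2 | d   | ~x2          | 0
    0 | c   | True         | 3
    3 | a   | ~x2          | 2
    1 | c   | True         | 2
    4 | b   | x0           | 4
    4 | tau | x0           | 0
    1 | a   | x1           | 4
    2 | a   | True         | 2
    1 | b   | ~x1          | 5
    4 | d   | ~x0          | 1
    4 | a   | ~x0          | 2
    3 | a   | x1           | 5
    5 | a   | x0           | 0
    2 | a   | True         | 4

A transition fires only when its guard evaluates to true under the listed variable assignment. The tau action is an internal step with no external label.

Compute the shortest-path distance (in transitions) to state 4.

Layered search for 4:
  L0 = {0}
  L1 = {3}
  L2 = {2,5}
  L3 = {4}
first hit 4 at d=3 via c·a·a

Answer: 3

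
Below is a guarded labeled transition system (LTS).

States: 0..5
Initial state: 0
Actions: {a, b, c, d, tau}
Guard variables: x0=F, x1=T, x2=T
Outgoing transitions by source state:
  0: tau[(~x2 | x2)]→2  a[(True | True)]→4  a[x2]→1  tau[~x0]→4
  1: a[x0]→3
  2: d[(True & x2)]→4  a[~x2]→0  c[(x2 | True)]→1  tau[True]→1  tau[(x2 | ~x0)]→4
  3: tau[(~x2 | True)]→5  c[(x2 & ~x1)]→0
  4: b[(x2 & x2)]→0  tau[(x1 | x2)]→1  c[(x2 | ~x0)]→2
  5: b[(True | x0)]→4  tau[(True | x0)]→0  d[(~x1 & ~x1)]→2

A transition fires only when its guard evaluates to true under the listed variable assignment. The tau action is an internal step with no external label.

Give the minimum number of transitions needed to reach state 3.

Answer: UNREACHABLE

Trace:
BFS to 3:
  Layer 0: {0}
  Layer 1: {1,2,4}
3 never appears.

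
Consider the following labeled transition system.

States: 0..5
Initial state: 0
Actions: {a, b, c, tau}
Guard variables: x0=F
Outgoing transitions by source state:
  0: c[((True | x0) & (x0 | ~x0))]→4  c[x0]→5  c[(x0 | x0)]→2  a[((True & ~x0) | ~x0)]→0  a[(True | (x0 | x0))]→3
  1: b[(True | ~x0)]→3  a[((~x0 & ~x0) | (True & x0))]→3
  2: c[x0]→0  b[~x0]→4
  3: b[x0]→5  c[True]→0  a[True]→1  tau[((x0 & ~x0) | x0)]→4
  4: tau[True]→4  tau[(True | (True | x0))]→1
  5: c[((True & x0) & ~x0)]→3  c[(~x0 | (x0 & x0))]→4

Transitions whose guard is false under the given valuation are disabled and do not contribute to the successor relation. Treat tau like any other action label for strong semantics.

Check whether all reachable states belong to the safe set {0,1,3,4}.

Answer: INVARIANT HOLDS

Analysis:
Safe = {0,1,3,4}
Reachable = {0,1,3,4}
  0: ok
  1: ok
  3: ok
  4: ok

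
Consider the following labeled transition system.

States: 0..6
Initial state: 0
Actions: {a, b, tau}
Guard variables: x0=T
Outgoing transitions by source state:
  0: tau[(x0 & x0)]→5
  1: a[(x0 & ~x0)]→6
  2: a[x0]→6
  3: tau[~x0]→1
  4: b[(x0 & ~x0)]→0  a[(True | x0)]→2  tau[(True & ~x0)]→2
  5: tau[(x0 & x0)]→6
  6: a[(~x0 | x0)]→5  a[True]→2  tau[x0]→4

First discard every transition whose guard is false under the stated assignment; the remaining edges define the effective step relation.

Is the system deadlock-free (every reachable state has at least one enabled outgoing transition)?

Answer: DEADLOCK-FREE

Trace:
Reachable = {0,2,4,5,6}
  0: tau→5  [deg 1]
  2: a→6  [deg 1]
  4: a→2  [deg 1]
  5: tau→6  [deg 1]
  6: a→2  a→5  tau→4  [deg 3]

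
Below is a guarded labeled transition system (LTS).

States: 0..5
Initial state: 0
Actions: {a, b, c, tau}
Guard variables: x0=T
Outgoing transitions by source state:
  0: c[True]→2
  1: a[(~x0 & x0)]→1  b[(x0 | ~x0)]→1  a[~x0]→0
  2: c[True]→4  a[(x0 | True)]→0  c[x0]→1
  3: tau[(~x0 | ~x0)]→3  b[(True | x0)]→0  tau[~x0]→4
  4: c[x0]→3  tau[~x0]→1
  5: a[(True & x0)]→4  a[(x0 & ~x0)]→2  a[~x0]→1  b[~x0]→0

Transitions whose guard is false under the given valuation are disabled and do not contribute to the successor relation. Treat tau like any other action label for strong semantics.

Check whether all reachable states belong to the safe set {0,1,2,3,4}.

Safe = {0,1,2,3,4}
Reach set: {0,1,2,3,4}
  0: safe
  1: safe
  2: safe
  3: safe
  4: safe

Answer: INVARIANT HOLDS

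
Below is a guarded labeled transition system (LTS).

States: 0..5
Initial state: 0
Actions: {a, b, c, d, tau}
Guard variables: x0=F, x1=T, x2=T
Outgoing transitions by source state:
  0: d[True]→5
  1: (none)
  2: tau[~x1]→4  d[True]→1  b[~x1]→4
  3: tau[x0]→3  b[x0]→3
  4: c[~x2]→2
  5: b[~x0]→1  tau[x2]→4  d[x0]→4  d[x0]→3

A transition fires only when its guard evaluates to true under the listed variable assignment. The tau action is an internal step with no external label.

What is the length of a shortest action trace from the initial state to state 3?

BFS to 3:
  depth 0: {0}
  depth 1: {5}
  depth 2: {1,4}
3 never appears.

Answer: UNREACHABLE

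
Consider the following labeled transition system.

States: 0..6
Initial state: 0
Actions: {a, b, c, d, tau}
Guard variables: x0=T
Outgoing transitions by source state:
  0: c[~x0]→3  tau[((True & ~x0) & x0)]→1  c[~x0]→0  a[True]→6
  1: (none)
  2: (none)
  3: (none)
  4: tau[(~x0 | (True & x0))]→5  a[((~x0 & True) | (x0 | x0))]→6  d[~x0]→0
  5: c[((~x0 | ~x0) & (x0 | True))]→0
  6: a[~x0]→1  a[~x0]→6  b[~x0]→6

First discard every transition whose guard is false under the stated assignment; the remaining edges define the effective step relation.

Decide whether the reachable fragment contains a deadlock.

Answer: DEADLOCK at state 6

Trace:
Reach set: {0,6}
  0: a→6  [1 exit(s)]
  6: ∅  [deadlock]
trace reaching 6: a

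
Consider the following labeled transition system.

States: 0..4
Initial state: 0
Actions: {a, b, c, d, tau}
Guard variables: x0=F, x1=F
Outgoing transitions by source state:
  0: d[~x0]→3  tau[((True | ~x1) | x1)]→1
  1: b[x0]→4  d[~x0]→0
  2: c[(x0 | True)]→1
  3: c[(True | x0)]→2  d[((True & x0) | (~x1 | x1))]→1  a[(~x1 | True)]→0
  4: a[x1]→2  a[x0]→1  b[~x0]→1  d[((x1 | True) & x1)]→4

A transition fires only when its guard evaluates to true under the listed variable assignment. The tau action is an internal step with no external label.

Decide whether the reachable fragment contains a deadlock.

Answer: DEADLOCK-FREE

Trace:
R = {0,1,2,3}
  0: d→3  tau→1  [2 out]
  1: d→0  [1 out]
  2: c→1  [1 out]
  3: a→0  c→2  d→1  [3 out]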